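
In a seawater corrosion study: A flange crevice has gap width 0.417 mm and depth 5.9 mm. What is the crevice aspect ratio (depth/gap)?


Aspect ratio = depth / gap
Ratio = 5.9 / 0.417 = 14.1

14.1


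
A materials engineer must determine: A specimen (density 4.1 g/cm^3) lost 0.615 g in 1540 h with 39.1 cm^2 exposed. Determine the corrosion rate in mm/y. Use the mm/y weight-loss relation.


Apply the mm/y weight-loss relation: CR = 87600 * W / (D * A * T)
Numerator: 87600 * 0.615 = 53874.0
Denominator: 4.1 * 39.1 * 1540 = 246877.4
CR = 53874.0 / 246877.4 = 0.2182 mm/y

0.2182 mm/y


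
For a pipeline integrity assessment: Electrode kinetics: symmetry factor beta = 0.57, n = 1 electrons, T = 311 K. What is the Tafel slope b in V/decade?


Apply the Tafel slope relation: b = 2.303*R*T/(beta*n*F)
Numerator: 2.303 * 8.314 * 311 = 5954.76
Denominator: 0.57 * 1 * 96485 = 54996.45
b = 5954.76 / 54996.45 = 0.1083 V/decade

0.1083 V/decade


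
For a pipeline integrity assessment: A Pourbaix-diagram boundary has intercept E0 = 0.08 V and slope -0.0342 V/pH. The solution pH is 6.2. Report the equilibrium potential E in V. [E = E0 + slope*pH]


Apply the Pourbaix line equation: E = E0 + slope*pH
E = 0.08 + (-0.0342)*6.2 = 0.08 + (-0.21204) = -0.13204 V
Rounded to 3 decimal places: E = -0.132 V

-0.132 V


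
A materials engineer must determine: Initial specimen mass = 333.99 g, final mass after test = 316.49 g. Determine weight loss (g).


Weight loss = initial − final
WL = 333.99 − 316.49 = 17.5 g

17.5 g


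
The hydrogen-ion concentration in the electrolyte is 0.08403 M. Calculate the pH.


pH = −log10[H+]
pH = −log10(0.08403) = 1.08

1.08


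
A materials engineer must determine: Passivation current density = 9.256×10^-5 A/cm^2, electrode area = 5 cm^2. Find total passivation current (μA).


I = i_pass * A, then convert A → μA (×10^6)
I = 9.256×10^-5 * 5 * 10^6 = 462.8 μA

462.8 μA


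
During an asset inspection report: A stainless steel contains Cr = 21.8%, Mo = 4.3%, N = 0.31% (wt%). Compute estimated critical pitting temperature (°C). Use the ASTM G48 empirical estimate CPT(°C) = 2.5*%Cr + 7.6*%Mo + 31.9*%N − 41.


Apply the ASTM G48 empirical CPT estimate: CPT(°C) = 2.5*%Cr + 7.6*%Mo + 31.9*%N − 41
2.5*21.8 = 54.5; 7.6*4.3 = 32.68; 31.9*0.31 = 9.889
CPT = 54.5 + 32.68 + 9.889 − 41 = 56.069 °C
Rounded to 0.1 °C: CPT ≈ 56.1 °C

56.1 °C


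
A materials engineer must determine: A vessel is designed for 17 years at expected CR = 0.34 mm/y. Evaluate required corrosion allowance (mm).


Corrosion allowance = CR × design life
CA = 0.34 * 17 = 5.78 mm

5.78 mm


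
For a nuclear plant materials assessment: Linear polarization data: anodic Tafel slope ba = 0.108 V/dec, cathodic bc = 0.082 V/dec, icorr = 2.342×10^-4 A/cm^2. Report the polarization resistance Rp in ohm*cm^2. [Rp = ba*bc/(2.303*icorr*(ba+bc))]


Apply the Stern-Geary equation: Rp = ba*bc / (2.303*icorr*(ba+bc))
ba*bc = 0.108*0.082 = 0.008856
ba+bc = 0.19; 2.303*icorr*(ba+bc) = 2.303*2.342×10^-4*0.19 = 1.0247889×10^-4
Rp = 0.008856 / 1.0247889×10^-4 = 86.4 ohm*cm^2

86.4 ohm*cm^2


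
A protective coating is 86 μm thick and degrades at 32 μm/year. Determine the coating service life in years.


Service life = thickness / degradation rate
Life = 86 / 32 = 2.7 years

2.7 years


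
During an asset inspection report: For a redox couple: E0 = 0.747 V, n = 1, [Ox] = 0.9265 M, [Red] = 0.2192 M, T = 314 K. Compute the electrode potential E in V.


Apply the Nernst equation: E = E0 + (RT/nF)*ln([Ox]/[Red])
Step 1: RT/nF = 8.314*314/(1*96485) = 0.02705701 V
Step 2: [Ox]/[Red] = 0.9265/0.2192 = 4.226734
Step 3: ln(4.226734) = 1.44143
Step 4: correction = 0.02705701 * 1.44143 = 0.039 V
E = 0.747 + 0.039 = 0.786 V

0.786 V


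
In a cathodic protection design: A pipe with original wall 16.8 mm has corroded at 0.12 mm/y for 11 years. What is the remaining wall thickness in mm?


Remaining wall = original − CR × time
t = 16.8 − 0.12*11 = 16.8 − 1.32 = 15.48 mm

15.48 mm


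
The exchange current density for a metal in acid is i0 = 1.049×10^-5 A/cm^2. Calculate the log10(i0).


i0 = 1.049×10^-5 A/cm^2
log10(i0) = -4.979

-4.979


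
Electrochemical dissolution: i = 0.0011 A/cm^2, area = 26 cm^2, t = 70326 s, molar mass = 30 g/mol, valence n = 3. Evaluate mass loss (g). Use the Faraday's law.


Apply Faraday's law: m = i*A*t*M / (n*F)
Total charge passed Q = i*A*t = 0.0011*26*70326 = 2011.3236 C
m = Q*M/(n*F) = 2011.3236*30/(3*96485) = 0.2085 g

0.2085 g


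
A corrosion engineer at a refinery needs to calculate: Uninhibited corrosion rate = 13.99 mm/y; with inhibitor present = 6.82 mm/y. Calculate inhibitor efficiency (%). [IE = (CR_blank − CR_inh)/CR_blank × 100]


Apply the inhibitor-efficiency definition: IE = (CR_blank − CR_inh)/CR_blank × 100
IE = (13.99 − 6.82) / 13.99 × 100
IE = 7.17 / 13.99 × 100 = 51.3 %

51.3 %


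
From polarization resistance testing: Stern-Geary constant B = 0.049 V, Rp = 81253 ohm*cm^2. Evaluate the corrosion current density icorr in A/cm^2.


Apply the Stern-Geary relation: icorr = B / Rp
icorr = 0.049 / 81253 = 6.031×10^-7 A/cm^2

6.031×10^-7 A/cm^2


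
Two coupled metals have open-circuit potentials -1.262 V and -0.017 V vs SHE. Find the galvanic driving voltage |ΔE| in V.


Driving voltage is the absolute potential difference.
|ΔE| = |-1.262 − (-0.017)| = 1.245 V

1.245 V


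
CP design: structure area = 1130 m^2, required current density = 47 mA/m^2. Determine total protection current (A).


I = area * current density, then convert mA → A (÷1000)
I = 1130 * 47 / 1000 = 53.11 A

53.11 A


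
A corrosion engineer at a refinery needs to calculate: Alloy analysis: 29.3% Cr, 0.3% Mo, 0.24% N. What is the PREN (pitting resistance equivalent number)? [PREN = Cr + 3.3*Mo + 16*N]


Apply the PREN formula: PREN = Cr + 3.3*Mo + 16*N
PREN = 29.3 + 3.3*0.3 + 16*0.24
PREN = 29.3 + 0.99 + 3.84 = 34.13

34.13


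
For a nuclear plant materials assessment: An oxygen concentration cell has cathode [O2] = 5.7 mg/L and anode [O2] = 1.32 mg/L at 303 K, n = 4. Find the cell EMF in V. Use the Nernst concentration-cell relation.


Apply the Nernst concentration-cell relation: E = (RT/nF)*ln(C_cathode/C_anode)
RT/nF = 8.314*303/(4*96485) = 0.00652729 V
ln(5.7/1.32) = 1.46283
E = 0.00652729 * 1.46283 = 0.00955 V

0.00955 V


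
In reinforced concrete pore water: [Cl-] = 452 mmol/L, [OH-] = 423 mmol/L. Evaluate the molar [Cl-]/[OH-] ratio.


Threshold parameter = [Cl-] / [OH-] (molar basis; both in mmol/L, so units cancel)
Ratio = 452 / 423 = 1.07

1.07


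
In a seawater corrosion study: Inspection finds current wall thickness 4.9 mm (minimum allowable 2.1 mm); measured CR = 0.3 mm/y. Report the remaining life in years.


Apply the remaining-life relation: RL = (t_current − t_min) / CR
RL = (4.9 − 2.1) / 0.3 = 2.8 / 0.3 = 9.3 years

9.3 years


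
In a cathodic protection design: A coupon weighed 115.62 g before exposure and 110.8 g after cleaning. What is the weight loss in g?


Weight loss = initial − final
WL = 115.62 − 110.8 = 4.82 g

4.82 g


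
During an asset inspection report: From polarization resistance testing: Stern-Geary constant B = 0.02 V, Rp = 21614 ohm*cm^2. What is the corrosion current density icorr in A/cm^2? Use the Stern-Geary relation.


Apply the Stern-Geary relation: icorr = B / Rp
icorr = 0.02 / 21614 = 9.253×10^-7 A/cm^2

9.253×10^-7 A/cm^2


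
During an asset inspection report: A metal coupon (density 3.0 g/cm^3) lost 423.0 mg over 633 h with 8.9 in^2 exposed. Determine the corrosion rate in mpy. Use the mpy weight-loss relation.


Apply the mpy weight-loss relation: CR = 534 * W / (D * A * T)
Numerator: 534 * 423.0 = 225882.0
Denominator: 3.0 * 8.9 * 633 = 16901.1
CR = 225882.0 / 16901.1 = 13.36493 mpy

13.36493 mpy


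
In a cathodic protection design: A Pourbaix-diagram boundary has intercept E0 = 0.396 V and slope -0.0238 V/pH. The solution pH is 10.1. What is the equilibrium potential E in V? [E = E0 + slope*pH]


Apply the Pourbaix line equation: E = E0 + slope*pH
E = 0.396 + (-0.0238)*10.1 = 0.396 + (-0.24038) = 0.15562 V
Rounded to 3 decimal places: E = 0.156 V

0.156 V


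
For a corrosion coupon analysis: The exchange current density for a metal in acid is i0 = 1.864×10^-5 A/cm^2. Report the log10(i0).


i0 = 1.864×10^-5 A/cm^2
log10(i0) = -4.73

-4.73


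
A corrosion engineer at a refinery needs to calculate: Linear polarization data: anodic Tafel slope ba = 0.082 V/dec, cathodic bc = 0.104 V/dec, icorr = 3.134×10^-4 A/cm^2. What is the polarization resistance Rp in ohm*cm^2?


Apply the Stern-Geary equation: Rp = ba*bc / (2.303*icorr*(ba+bc))
ba*bc = 0.082*0.104 = 0.008528
ba+bc = 0.186; 2.303*icorr*(ba+bc) = 2.303*3.134×10^-4*0.186 = 1.342474×10^-4
Rp = 0.008528 / 1.342474×10^-4 = 63.52 ohm*cm^2

63.52 ohm*cm^2


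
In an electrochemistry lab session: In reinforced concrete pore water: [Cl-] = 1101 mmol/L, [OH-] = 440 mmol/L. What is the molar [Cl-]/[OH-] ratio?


Threshold parameter = [Cl-] / [OH-] (molar basis; both in mmol/L, so units cancel)
Ratio = 1101 / 440 = 2.5

2.5


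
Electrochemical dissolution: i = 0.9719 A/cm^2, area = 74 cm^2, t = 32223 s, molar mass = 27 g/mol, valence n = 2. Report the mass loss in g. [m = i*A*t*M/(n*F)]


Apply Faraday's law: m = i*A*t*M / (n*F)
Total charge passed Q = i*A*t = 0.9719*74*32223 = 2317497.4938 C
m = Q*M/(n*F) = 2317497.4938*27/(2*96485) = 324.2599 g

324.2599 g


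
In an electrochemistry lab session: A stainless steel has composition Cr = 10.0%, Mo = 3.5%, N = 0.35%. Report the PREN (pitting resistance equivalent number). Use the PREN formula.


Apply the PREN formula: PREN = Cr + 3.3*Mo + 16*N
PREN = 10.0 + 3.3*3.5 + 16*0.35
PREN = 10.0 + 11.55 + 5.6 = 27.15

27.15


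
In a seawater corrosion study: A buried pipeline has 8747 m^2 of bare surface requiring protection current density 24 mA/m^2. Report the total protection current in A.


I = area * current density, then convert mA → A (÷1000)
I = 8747 * 24 / 1000 = 209.93 A

209.93 A


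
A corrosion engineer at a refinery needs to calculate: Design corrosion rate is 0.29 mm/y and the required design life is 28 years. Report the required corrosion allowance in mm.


Corrosion allowance = CR × design life
CA = 0.29 * 28 = 8.12 mm

8.12 mm


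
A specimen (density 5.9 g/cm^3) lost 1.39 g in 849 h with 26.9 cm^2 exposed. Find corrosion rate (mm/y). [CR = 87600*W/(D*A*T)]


Apply the mm/y weight-loss relation: CR = 87600 * W / (D * A * T)
Numerator: 87600 * 1.39 = 121764.0
Denominator: 5.9 * 26.9 * 849 = 134744.79
CR = 121764.0 / 134744.79 = 0.903664 mm/y

0.903664 mm/y


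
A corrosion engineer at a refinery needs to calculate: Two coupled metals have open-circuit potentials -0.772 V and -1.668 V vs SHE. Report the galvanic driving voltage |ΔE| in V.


Driving voltage is the absolute potential difference.
|ΔE| = |-0.772 − (-1.668)| = 0.896 V

0.896 V


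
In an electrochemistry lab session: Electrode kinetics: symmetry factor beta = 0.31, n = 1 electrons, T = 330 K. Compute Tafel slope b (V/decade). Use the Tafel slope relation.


Apply the Tafel slope relation: b = 2.303*R*T/(beta*n*F)
Numerator: 2.303 * 8.314 * 330 = 6318.56
Denominator: 0.31 * 1 * 96485 = 29910.35
b = 6318.56 / 29910.35 = 0.211 V/decade

0.211 V/decade


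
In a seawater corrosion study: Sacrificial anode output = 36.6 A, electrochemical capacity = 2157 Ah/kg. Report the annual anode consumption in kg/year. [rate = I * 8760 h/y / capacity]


Annual consumption = current * hours per year / capacity
Rate = 36.6 * 8760 / 2157 = 148.6 kg/year

148.6 kg/year


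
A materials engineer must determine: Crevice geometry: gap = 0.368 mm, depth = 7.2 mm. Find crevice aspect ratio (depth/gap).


Aspect ratio = depth / gap
Ratio = 7.2 / 0.368 = 19.6

19.6


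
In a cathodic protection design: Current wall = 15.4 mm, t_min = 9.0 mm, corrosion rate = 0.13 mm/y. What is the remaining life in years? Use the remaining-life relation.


Apply the remaining-life relation: RL = (t_current − t_min) / CR
RL = (15.4 − 9.0) / 0.13 = 6.4 / 0.13 = 49.2 years

49.2 years


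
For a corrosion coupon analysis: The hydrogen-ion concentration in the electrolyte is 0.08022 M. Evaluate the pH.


pH = −log10[H+]
pH = −log10(0.08022) = 1.1

1.1


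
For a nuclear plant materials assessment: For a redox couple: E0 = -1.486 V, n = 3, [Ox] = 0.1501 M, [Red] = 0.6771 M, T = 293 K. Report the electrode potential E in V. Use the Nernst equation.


Apply the Nernst equation: E = E0 + (RT/nF)*ln([Ox]/[Red])
Step 1: RT/nF = 8.314*293/(3*96485) = 0.00841582 V
Step 2: [Ox]/[Red] = 0.1501/0.6771 = 0.221681
Step 3: ln(0.221681) = -1.506516
Step 4: correction = 0.00841582 * -1.506516 = -0.013 V
E = -1.486 + -0.013 = -1.499 V

-1.499 V


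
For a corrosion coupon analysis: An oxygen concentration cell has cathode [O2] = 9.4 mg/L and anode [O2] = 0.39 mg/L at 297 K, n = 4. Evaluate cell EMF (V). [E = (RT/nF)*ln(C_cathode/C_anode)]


Apply the Nernst concentration-cell relation: E = (RT/nF)*ln(C_cathode/C_anode)
RT/nF = 8.314*297/(4*96485) = 0.00639804 V
ln(9.4/0.39) = 3.18232
E = 0.00639804 * 3.18232 = 0.02036 V

0.02036 V


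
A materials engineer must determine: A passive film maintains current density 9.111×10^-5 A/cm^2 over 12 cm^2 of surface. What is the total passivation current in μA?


I = i_pass * A, then convert A → μA (×10^6)
I = 9.111×10^-5 * 12 * 10^6 = 1093.32 μA

1093.32 μA


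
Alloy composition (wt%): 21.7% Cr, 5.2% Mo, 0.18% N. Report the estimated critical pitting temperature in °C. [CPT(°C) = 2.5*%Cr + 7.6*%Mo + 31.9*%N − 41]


Apply the ASTM G48 empirical CPT estimate: CPT(°C) = 2.5*%Cr + 7.6*%Mo + 31.9*%N − 41
2.5*21.7 = 54.25; 7.6*5.2 = 39.52; 31.9*0.18 = 5.742
CPT = 54.25 + 39.52 + 5.742 − 41 = 58.512 °C
Rounded to 0.1 °C: CPT ≈ 58.5 °C

58.5 °C


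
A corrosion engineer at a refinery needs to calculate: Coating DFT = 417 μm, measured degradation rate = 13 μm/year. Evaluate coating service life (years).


Service life = thickness / degradation rate
Life = 417 / 13 = 32.1 years

32.1 years


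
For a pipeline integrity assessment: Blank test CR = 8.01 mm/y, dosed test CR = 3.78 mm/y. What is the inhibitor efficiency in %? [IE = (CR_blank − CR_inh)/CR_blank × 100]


Apply the inhibitor-efficiency definition: IE = (CR_blank − CR_inh)/CR_blank × 100
IE = (8.01 − 3.78) / 8.01 × 100
IE = 4.23 / 8.01 × 100 = 52.8 %

52.8 %


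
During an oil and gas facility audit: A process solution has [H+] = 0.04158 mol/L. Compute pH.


pH = −log10[H+]
pH = −log10(0.04158) = 1.38

1.38


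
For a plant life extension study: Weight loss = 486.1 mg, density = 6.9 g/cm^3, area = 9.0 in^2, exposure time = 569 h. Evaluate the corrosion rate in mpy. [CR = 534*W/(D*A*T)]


Apply the mpy weight-loss relation: CR = 534 * W / (D * A * T)
Numerator: 534 * 486.1 = 259577.4
Denominator: 6.9 * 9.0 * 569 = 35334.9
CR = 259577.4 / 35334.9 = 7.346 mpy

7.346 mpy


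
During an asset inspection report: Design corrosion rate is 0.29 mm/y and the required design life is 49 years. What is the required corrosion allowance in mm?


Corrosion allowance = CR × design life
CA = 0.29 * 49 = 14.21 mm

14.21 mm


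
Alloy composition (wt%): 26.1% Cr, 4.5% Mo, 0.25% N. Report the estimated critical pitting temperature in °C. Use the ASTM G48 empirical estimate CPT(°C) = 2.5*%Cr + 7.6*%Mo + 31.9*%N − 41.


Apply the ASTM G48 empirical CPT estimate: CPT(°C) = 2.5*%Cr + 7.6*%Mo + 31.9*%N − 41
2.5*26.1 = 65.25; 7.6*4.5 = 34.2; 31.9*0.25 = 7.975
CPT = 65.25 + 34.2 + 7.975 − 41 = 66.425 °C
Rounded to 0.1 °C: CPT ≈ 66.4 °C

66.4 °C


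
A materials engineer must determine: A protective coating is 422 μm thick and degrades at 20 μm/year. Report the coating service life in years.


Service life = thickness / degradation rate
Life = 422 / 20 = 21.1 years

21.1 years


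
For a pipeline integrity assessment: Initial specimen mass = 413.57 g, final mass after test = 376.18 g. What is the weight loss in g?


Weight loss = initial − final
WL = 413.57 − 376.18 = 37.39 g

37.39 g


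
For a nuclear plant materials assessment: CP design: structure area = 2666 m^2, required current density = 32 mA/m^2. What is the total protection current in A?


I = area * current density, then convert mA → A (÷1000)
I = 2666 * 32 / 1000 = 85.31 A

85.31 A


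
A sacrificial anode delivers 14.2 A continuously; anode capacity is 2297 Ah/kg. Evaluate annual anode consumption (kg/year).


Annual consumption = current * hours per year / capacity
Rate = 14.2 * 8760 / 2297 = 54.2 kg/year

54.2 kg/year


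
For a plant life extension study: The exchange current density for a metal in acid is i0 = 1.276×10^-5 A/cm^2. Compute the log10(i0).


i0 = 1.276×10^-5 A/cm^2
log10(i0) = -4.894

-4.894


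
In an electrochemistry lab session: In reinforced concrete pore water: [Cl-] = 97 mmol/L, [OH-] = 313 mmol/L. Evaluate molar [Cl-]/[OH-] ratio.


Threshold parameter = [Cl-] / [OH-] (molar basis; both in mmol/L, so units cancel)
Ratio = 97 / 313 = 0.31

0.31


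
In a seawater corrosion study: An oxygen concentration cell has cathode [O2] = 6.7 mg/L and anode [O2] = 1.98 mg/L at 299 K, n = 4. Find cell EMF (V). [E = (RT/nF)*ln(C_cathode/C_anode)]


Apply the Nernst concentration-cell relation: E = (RT/nF)*ln(C_cathode/C_anode)
RT/nF = 8.314*299/(4*96485) = 0.00644112 V
ln(6.7/1.98) = 1.21901
E = 0.00644112 * 1.21901 = 0.00785 V

0.00785 V


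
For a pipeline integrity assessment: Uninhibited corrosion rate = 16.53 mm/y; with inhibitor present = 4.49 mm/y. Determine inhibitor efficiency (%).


Apply the inhibitor-efficiency definition: IE = (CR_blank − CR_inh)/CR_blank × 100
IE = (16.53 − 4.49) / 16.53 × 100
IE = 12.04 / 16.53 × 100 = 72.8 %

72.8 %


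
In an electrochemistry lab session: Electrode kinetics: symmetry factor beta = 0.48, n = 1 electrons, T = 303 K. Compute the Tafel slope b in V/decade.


Apply the Tafel slope relation: b = 2.303*R*T/(beta*n*F)
Numerator: 2.303 * 8.314 * 303 = 5801.58
Denominator: 0.48 * 1 * 96485 = 46312.8
b = 5801.58 / 46312.8 = 0.125 V/decade

0.125 V/decade


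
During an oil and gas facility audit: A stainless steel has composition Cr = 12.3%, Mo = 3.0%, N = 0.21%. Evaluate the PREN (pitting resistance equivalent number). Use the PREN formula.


Apply the PREN formula: PREN = Cr + 3.3*Mo + 16*N
PREN = 12.3 + 3.3*3.0 + 16*0.21
PREN = 12.3 + 9.9 + 3.36 = 25.56

25.56


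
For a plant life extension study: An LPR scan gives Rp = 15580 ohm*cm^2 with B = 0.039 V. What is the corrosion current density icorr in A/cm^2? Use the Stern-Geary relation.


Apply the Stern-Geary relation: icorr = B / Rp
icorr = 0.039 / 15580 = 2.503×10^-6 A/cm^2

2.503×10^-6 A/cm^2


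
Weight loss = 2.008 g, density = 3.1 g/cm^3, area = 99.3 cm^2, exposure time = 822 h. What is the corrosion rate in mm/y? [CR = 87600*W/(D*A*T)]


Apply the mm/y weight-loss relation: CR = 87600 * W / (D * A * T)
Numerator: 87600 * 2.008 = 175900.8
Denominator: 3.1 * 99.3 * 822 = 253036.26
CR = 175900.8 / 253036.26 = 0.69516 mm/y

0.69516 mm/y


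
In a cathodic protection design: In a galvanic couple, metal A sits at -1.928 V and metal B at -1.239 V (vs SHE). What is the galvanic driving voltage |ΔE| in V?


Driving voltage is the absolute potential difference.
|ΔE| = |-1.928 − (-1.239)| = 0.689 V

0.689 V


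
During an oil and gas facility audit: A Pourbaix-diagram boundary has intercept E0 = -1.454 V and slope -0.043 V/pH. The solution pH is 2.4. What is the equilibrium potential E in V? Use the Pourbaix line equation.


Apply the Pourbaix line equation: E = E0 + slope*pH
E = -1.454 + (-0.043)*2.4 = -1.454 + (-0.1032) = -1.5572 V
Rounded to 3 decimal places: E = -1.557 V

-1.557 V


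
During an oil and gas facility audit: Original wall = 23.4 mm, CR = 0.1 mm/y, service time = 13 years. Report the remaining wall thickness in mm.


Remaining wall = original − CR × time
t = 23.4 − 0.1*13 = 23.4 − 1.3 = 22.1 mm

22.1 mm


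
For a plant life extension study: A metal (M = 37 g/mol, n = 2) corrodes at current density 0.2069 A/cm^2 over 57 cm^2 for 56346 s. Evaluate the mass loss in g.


Apply Faraday's law: m = i*A*t*M / (n*F)
Total charge passed Q = i*A*t = 0.2069*57*56346 = 664505.2818 C
m = Q*M/(n*F) = 664505.2818*37/(2*96485) = 127.41201 g

127.41201 g


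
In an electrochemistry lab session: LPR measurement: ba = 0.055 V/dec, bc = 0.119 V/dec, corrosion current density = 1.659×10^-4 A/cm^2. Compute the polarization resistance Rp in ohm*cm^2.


Apply the Stern-Geary equation: Rp = ba*bc / (2.303*icorr*(ba+bc))
ba*bc = 0.055*0.119 = 0.006545
ba+bc = 0.174; 2.303*icorr*(ba+bc) = 2.303*1.659×10^-4*0.174 = 6.647978×10^-5
Rp = 0.006545 / 6.647978×10^-5 = 98.45 ohm*cm^2

98.45 ohm*cm^2


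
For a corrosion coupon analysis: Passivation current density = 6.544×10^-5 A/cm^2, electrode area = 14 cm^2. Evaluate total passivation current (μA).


I = i_pass * A, then convert A → μA (×10^6)
I = 6.544×10^-5 * 14 * 10^6 = 916.16 μA

916.16 μA


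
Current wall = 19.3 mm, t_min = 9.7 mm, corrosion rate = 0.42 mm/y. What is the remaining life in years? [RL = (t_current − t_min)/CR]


Apply the remaining-life relation: RL = (t_current − t_min) / CR
RL = (19.3 − 9.7) / 0.42 = 9.6 / 0.42 = 22.9 years

22.9 years


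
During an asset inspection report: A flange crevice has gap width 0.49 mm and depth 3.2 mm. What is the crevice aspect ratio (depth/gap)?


Aspect ratio = depth / gap
Ratio = 3.2 / 0.49 = 6.5

6.5


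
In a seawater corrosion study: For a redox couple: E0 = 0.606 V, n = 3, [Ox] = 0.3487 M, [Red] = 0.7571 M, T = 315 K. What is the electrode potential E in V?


Apply the Nernst equation: E = E0 + (RT/nF)*ln([Ox]/[Red])
Step 1: RT/nF = 8.314*315/(3*96485) = 0.00904773 V
Step 2: [Ox]/[Red] = 0.3487/0.7571 = 0.460573
Step 3: ln(0.460573) = -0.775284
Step 4: correction = 0.00904773 * -0.775284 = -0.007 V
E = 0.606 + -0.007 = 0.599 V

0.599 V


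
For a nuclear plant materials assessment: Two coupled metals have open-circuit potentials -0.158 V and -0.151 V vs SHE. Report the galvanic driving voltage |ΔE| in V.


Driving voltage is the absolute potential difference.
|ΔE| = |-0.158 − (-0.151)| = 0.007 V

0.007 V


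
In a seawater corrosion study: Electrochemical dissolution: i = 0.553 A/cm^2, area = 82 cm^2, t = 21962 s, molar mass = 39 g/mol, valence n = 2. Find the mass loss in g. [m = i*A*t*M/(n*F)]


Apply Faraday's law: m = i*A*t*M / (n*F)
Total charge passed Q = i*A*t = 0.553*82*21962 = 995888.852 C
m = Q*M/(n*F) = 995888.852*39/(2*96485) = 201.273 g

201.273 g


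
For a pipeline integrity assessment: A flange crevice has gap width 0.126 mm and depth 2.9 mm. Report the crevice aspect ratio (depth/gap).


Aspect ratio = depth / gap
Ratio = 2.9 / 0.126 = 23.0

23.0


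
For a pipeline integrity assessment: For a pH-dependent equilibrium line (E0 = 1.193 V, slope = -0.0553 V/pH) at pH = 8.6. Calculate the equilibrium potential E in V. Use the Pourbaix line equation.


Apply the Pourbaix line equation: E = E0 + slope*pH
E = 1.193 + (-0.0553)*8.6 = 1.193 + (-0.47558) = 0.71742 V
Rounded to 3 decimal places: E = 0.717 V

0.717 V


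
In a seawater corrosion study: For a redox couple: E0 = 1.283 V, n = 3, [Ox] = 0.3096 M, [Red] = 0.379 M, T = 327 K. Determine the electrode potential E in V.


Apply the Nernst equation: E = E0 + (RT/nF)*ln([Ox]/[Red])
Step 1: RT/nF = 8.314*327/(3*96485) = 0.0093924 V
Step 2: [Ox]/[Red] = 0.3096/0.379 = 0.816887
Step 3: ln(0.816887) = -0.202255
Step 4: correction = 0.0093924 * -0.202255 = -0.0019 V
E = 1.283 + -0.0019 = 1.2811 V

1.2811 V


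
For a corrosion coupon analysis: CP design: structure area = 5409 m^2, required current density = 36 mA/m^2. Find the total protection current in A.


I = area * current density, then convert mA → A (÷1000)
I = 5409 * 36 / 1000 = 194.72 A

194.72 A


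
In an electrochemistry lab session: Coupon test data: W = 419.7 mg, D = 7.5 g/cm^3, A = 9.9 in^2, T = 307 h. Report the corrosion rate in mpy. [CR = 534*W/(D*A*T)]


Apply the mpy weight-loss relation: CR = 534 * W / (D * A * T)
Numerator: 534 * 419.7 = 224119.8
Denominator: 7.5 * 9.9 * 307 = 22794.75
CR = 224119.8 / 22794.75 = 9.8321 mpy

9.8321 mpy


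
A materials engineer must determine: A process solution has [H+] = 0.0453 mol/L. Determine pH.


pH = −log10[H+]
pH = −log10(0.0453) = 1.34

1.34


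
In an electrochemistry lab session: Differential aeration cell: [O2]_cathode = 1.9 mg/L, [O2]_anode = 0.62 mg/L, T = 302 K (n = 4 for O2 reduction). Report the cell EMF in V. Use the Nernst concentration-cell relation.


Apply the Nernst concentration-cell relation: E = (RT/nF)*ln(C_cathode/C_anode)
RT/nF = 8.314*302/(4*96485) = 0.00650575 V
ln(1.9/0.62) = 1.11989
E = 0.00650575 * 1.11989 = 0.00729 V

0.00729 V


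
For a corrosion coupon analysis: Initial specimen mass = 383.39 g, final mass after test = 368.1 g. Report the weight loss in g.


Weight loss = initial − final
WL = 383.39 − 368.1 = 15.29 g

15.29 g


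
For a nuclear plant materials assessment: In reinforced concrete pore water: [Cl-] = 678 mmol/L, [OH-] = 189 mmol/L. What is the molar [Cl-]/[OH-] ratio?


Threshold parameter = [Cl-] / [OH-] (molar basis; both in mmol/L, so units cancel)
Ratio = 678 / 189 = 3.59

3.59


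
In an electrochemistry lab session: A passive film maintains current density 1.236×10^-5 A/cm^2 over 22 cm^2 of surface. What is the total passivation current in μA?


I = i_pass * A, then convert A → μA (×10^6)
I = 1.236×10^-5 * 22 * 10^6 = 271.92 μA

271.92 μA


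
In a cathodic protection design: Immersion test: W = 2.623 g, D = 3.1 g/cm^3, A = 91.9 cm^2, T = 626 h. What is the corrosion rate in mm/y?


Apply the mm/y weight-loss relation: CR = 87600 * W / (D * A * T)
Numerator: 87600 * 2.623 = 229774.8
Denominator: 3.1 * 91.9 * 626 = 178341.14
CR = 229774.8 / 178341.14 = 1.2884 mm/y

1.2884 mm/y


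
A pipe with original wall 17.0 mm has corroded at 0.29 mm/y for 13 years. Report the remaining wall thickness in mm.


Remaining wall = original − CR × time
t = 17.0 − 0.29*13 = 17.0 − 3.77 = 13.23 mm

13.23 mm


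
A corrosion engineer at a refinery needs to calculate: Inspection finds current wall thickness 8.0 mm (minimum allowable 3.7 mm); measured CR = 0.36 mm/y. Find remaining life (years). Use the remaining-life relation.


Apply the remaining-life relation: RL = (t_current − t_min) / CR
RL = (8.0 − 3.7) / 0.36 = 4.3 / 0.36 = 11.9 years

11.9 years


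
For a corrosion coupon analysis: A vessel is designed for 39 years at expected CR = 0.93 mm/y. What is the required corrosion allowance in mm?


Corrosion allowance = CR × design life
CA = 0.93 * 39 = 36.27 mm

36.27 mm


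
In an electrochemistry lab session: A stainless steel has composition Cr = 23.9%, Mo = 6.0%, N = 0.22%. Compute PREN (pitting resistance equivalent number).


Apply the PREN formula: PREN = Cr + 3.3*Mo + 16*N
PREN = 23.9 + 3.3*6.0 + 16*0.22
PREN = 23.9 + 19.8 + 3.52 = 47.22

47.22


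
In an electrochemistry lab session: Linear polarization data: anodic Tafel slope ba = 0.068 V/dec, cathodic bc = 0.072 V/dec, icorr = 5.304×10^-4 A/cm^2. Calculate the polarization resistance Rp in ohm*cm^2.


Apply the Stern-Geary equation: Rp = ba*bc / (2.303*icorr*(ba+bc))
ba*bc = 0.068*0.072 = 0.004896
ba+bc = 0.14; 2.303*icorr*(ba+bc) = 2.303*5.304×10^-4*0.14 = 1.7101157×10^-4
Rp = 0.004896 / 1.7101157×10^-4 = 28.63 ohm*cm^2

28.63 ohm*cm^2


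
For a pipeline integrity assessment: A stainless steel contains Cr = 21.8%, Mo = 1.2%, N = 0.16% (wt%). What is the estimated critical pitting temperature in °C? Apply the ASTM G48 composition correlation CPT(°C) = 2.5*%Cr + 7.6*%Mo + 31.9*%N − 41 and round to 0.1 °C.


Apply the ASTM G48 empirical CPT estimate: CPT(°C) = 2.5*%Cr + 7.6*%Mo + 31.9*%N − 41
2.5*21.8 = 54.5; 7.6*1.2 = 9.12; 31.9*0.16 = 5.104
CPT = 54.5 + 9.12 + 5.104 − 41 = 27.724 °C
Rounded to 0.1 °C: CPT ≈ 27.7 °C

27.7 °C


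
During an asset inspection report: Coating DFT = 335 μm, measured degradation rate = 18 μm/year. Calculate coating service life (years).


Service life = thickness / degradation rate
Life = 335 / 18 = 18.6 years

18.6 years


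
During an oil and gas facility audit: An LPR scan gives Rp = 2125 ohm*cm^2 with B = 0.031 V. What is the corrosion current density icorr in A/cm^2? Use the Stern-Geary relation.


Apply the Stern-Geary relation: icorr = B / Rp
icorr = 0.031 / 2125 = 1.459×10^-5 A/cm^2

1.459×10^-5 A/cm^2


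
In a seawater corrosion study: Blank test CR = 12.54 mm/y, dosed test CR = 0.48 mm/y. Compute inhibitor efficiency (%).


Apply the inhibitor-efficiency definition: IE = (CR_blank − CR_inh)/CR_blank × 100
IE = (12.54 − 0.48) / 12.54 × 100
IE = 12.06 / 12.54 × 100 = 96.2 %

96.2 %


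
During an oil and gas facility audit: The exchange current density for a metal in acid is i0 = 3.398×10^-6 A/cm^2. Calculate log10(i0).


i0 = 3.398×10^-6 A/cm^2
log10(i0) = -5.469

-5.469


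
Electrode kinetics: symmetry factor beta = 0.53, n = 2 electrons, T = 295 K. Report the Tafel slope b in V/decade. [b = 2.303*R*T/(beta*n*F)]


Apply the Tafel slope relation: b = 2.303*R*T/(beta*n*F)
Numerator: 2.303 * 8.314 * 295 = 5648.41
Denominator: 0.53 * 2 * 96485 = 102274.1
b = 5648.41 / 102274.1 = 0.055 V/decade

0.055 V/decade


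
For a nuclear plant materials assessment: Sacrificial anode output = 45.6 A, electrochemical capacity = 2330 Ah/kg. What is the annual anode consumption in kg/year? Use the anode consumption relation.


Annual consumption = current * hours per year / capacity
Rate = 45.6 * 8760 / 2330 = 171.4 kg/year

171.4 kg/year


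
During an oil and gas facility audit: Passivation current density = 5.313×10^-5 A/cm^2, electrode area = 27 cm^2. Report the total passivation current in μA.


I = i_pass * A, then convert A → μA (×10^6)
I = 5.313×10^-5 * 27 * 10^6 = 1434.51 μA

1434.51 μA


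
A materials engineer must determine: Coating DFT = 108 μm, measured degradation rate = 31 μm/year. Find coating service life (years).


Service life = thickness / degradation rate
Life = 108 / 31 = 3.5 years

3.5 years


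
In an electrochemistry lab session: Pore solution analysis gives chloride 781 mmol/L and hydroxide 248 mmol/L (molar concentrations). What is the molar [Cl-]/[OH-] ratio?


Threshold parameter = [Cl-] / [OH-] (molar basis; both in mmol/L, so units cancel)
Ratio = 781 / 248 = 3.15

3.15


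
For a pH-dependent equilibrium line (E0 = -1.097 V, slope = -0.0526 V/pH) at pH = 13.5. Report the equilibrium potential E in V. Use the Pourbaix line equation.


Apply the Pourbaix line equation: E = E0 + slope*pH
E = -1.097 + (-0.0526)*13.5 = -1.097 + (-0.7101) = -1.8071 V
Rounded to 4 decimal places: E = -1.8071 V

-1.8071 V


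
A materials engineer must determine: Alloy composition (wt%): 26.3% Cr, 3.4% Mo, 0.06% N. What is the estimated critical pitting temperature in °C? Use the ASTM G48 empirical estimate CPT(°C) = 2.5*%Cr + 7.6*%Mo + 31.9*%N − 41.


Apply the ASTM G48 empirical CPT estimate: CPT(°C) = 2.5*%Cr + 7.6*%Mo + 31.9*%N − 41
2.5*26.3 = 65.75; 7.6*3.4 = 25.84; 31.9*0.06 = 1.914
CPT = 65.75 + 25.84 + 1.914 − 41 = 52.504 °C
Rounded to 0.1 °C: CPT ≈ 52.5 °C

52.5 °C


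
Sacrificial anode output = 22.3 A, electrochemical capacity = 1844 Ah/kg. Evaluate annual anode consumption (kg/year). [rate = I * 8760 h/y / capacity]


Annual consumption = current * hours per year / capacity
Rate = 22.3 * 8760 / 1844 = 105.9 kg/year

105.9 kg/year


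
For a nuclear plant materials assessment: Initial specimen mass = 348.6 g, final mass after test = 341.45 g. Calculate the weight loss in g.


Weight loss = initial − final
WL = 348.6 − 341.45 = 7.15 g

7.15 g


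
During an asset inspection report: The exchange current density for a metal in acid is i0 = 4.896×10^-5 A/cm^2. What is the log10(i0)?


i0 = 4.896×10^-5 A/cm^2
log10(i0) = -4.31

-4.31


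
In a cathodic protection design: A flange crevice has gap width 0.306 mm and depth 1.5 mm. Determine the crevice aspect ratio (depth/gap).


Aspect ratio = depth / gap
Ratio = 1.5 / 0.306 = 4.9

4.9


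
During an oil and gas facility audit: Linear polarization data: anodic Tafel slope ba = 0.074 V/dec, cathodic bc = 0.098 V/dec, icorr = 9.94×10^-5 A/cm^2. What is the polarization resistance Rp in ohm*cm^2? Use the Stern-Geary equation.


Apply the Stern-Geary equation: Rp = ba*bc / (2.303*icorr*(ba+bc))
ba*bc = 0.074*0.098 = 0.007252
ba+bc = 0.172; 2.303*icorr*(ba+bc) = 2.303*9.94×10^-5*0.172 = 3.937393×10^-5
Rp = 0.007252 / 3.937393×10^-5 = 184.18 ohm*cm^2

184.18 ohm*cm^2


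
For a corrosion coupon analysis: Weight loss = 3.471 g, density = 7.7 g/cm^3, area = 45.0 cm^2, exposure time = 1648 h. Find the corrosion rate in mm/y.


Apply the mm/y weight-loss relation: CR = 87600 * W / (D * A * T)
Numerator: 87600 * 3.471 = 304059.6
Denominator: 7.7 * 45.0 * 1648 = 571032.0
CR = 304059.6 / 571032.0 = 0.53247 mm/y

0.53247 mm/y


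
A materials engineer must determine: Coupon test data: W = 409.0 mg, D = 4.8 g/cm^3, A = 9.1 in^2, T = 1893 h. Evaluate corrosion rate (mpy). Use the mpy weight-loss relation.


Apply the mpy weight-loss relation: CR = 534 * W / (D * A * T)
Numerator: 534 * 409.0 = 218406.0
Denominator: 4.8 * 9.1 * 1893 = 82686.24
CR = 218406.0 / 82686.24 = 2.6414 mpy

2.6414 mpy


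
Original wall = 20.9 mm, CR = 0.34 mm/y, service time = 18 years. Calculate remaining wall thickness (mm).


Remaining wall = original − CR × time
t = 20.9 − 0.34*18 = 20.9 − 6.12 = 14.78 mm

14.78 mm


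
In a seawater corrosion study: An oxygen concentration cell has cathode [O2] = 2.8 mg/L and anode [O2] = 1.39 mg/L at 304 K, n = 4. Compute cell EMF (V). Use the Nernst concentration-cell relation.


Apply the Nernst concentration-cell relation: E = (RT/nF)*ln(C_cathode/C_anode)
RT/nF = 8.314*304/(4*96485) = 0.00654883 V
ln(2.8/1.39) = 0.70032
E = 0.00654883 * 0.70032 = 0.00459 V

0.00459 V


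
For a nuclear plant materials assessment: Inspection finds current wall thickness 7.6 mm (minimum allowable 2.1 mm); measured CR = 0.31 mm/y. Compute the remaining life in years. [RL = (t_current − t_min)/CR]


Apply the remaining-life relation: RL = (t_current − t_min) / CR
RL = (7.6 − 2.1) / 0.31 = 5.5 / 0.31 = 17.7 years

17.7 years


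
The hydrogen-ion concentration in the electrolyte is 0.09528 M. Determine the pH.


pH = −log10[H+]
pH = −log10(0.09528) = 1.02

1.02


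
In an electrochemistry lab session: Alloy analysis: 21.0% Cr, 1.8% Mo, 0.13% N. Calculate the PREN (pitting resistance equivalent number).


Apply the PREN formula: PREN = Cr + 3.3*Mo + 16*N
PREN = 21.0 + 3.3*1.8 + 16*0.13
PREN = 21.0 + 5.94 + 2.08 = 29.02

29.02


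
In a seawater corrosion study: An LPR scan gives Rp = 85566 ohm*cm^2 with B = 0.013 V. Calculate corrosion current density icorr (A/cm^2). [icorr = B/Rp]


Apply the Stern-Geary relation: icorr = B / Rp
icorr = 0.013 / 85566 = 1.519×10^-7 A/cm^2

1.519×10^-7 A/cm^2


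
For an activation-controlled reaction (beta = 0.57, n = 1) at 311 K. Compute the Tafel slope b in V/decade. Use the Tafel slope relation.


Apply the Tafel slope relation: b = 2.303*R*T/(beta*n*F)
Numerator: 2.303 * 8.314 * 311 = 5954.76
Denominator: 0.57 * 1 * 96485 = 54996.45
b = 5954.76 / 54996.45 = 0.1083 V/decade

0.1083 V/decade


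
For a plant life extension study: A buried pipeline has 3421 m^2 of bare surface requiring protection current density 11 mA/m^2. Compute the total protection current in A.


I = area * current density, then convert mA → A (÷1000)
I = 3421 * 11 / 1000 = 37.63 A

37.63 A


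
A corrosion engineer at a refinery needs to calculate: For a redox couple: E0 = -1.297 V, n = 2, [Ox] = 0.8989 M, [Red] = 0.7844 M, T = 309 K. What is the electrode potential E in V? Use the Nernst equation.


Apply the Nernst equation: E = E0 + (RT/nF)*ln([Ox]/[Red])
Step 1: RT/nF = 8.314*309/(2*96485) = 0.01331308 V
Step 2: [Ox]/[Red] = 0.8989/0.7844 = 1.145971
Step 3: ln(1.145971) = 0.136252
Step 4: correction = 0.01331308 * 0.136252 = 0.0018 V
E = -1.297 + 0.0018 = -1.2952 V

-1.2952 V


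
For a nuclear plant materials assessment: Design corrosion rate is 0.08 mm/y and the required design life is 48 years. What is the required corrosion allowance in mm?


Corrosion allowance = CR × design life
CA = 0.08 * 48 = 3.84 mm

3.84 mm


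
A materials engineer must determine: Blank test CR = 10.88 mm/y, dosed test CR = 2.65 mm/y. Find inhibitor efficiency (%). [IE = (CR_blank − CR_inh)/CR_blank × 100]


Apply the inhibitor-efficiency definition: IE = (CR_blank − CR_inh)/CR_blank × 100
IE = (10.88 − 2.65) / 10.88 × 100
IE = 8.23 / 10.88 × 100 = 75.6 %

75.6 %


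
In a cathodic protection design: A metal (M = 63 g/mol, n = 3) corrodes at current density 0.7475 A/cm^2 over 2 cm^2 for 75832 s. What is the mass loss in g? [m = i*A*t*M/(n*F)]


Apply Faraday's law: m = i*A*t*M / (n*F)
Total charge passed Q = i*A*t = 0.7475*2*75832 = 113368.84 C
m = Q*M/(n*F) = 113368.84*63/(3*96485) = 24.675 g

24.675 g


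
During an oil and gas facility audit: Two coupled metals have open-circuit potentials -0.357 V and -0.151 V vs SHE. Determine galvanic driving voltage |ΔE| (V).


Driving voltage is the absolute potential difference.
|ΔE| = |-0.357 − (-0.151)| = 0.206 V

0.206 V


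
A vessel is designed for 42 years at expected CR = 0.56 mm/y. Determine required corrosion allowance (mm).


Corrosion allowance = CR × design life
CA = 0.56 * 42 = 23.52 mm

23.52 mm


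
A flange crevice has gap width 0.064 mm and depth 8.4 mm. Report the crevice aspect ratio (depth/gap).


Aspect ratio = depth / gap
Ratio = 8.4 / 0.064 = 131.3

131.3


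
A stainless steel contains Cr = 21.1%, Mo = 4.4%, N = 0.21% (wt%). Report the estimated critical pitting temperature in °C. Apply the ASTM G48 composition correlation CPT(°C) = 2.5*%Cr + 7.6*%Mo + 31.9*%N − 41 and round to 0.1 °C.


Apply the ASTM G48 empirical CPT estimate: CPT(°C) = 2.5*%Cr + 7.6*%Mo + 31.9*%N − 41
2.5*21.1 = 52.75; 7.6*4.4 = 33.44; 31.9*0.21 = 6.699
CPT = 52.75 + 33.44 + 6.699 − 41 = 51.889 °C
Rounded to 0.1 °C: CPT ≈ 51.9 °C

51.9 °C


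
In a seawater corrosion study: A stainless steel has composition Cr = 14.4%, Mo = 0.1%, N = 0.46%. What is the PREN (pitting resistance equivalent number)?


Apply the PREN formula: PREN = Cr + 3.3*Mo + 16*N
PREN = 14.4 + 3.3*0.1 + 16*0.46
PREN = 14.4 + 0.33 + 7.36 = 22.09

22.09


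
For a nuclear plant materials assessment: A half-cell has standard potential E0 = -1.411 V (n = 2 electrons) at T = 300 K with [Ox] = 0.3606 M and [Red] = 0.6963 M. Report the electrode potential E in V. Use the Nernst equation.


Apply the Nernst equation: E = E0 + (RT/nF)*ln([Ox]/[Red])
Step 1: RT/nF = 8.314*300/(2*96485) = 0.01292533 V
Step 2: [Ox]/[Red] = 0.3606/0.6963 = 0.51788
Step 3: ln(0.51788) = -0.658012
Step 4: correction = 0.01292533 * -0.658012 = -0.0085 V
E = -1.411 + -0.0085 = -1.4195 V

-1.4195 V


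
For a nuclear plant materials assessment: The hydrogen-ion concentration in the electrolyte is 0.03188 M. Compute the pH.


pH = −log10[H+]
pH = −log10(0.03188) = 1.5

1.5


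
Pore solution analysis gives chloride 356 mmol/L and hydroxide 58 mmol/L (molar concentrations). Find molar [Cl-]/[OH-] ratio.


Threshold parameter = [Cl-] / [OH-] (molar basis; both in mmol/L, so units cancel)
Ratio = 356 / 58 = 6.14

6.14
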